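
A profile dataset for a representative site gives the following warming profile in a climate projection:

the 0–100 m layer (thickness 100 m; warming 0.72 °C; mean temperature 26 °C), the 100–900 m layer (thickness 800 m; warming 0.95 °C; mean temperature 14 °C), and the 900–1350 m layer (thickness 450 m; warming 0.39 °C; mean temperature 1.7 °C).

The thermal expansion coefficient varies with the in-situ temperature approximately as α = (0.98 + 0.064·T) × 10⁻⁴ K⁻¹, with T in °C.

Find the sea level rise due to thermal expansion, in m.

Layer 1: α = (0.98 + 0.064×26)×10⁻⁴ = 2.644×10⁻⁴ K⁻¹
Layer 2: α = (0.98 + 0.064×14)×10⁻⁴ = 1.876×10⁻⁴ K⁻¹
Layer 3: α = (0.98 + 0.064×1.7)×10⁻⁴ = 1.0888×10⁻⁴ K⁻¹
0.72 × 2.644×10⁻⁴ × 100 = 0.0190368 m
800 × 0.95 × 1.876×10⁻⁴ = 0.142576 m
Layer 3: 1.0888×10⁻⁴ × 0.39 × 450 = 0.01910844 m
Δh = 0.0190368 + 0.142576 + 0.01910844 = 0.18072124 m ≈ 0.181 m

0.181 m of thermosteric rise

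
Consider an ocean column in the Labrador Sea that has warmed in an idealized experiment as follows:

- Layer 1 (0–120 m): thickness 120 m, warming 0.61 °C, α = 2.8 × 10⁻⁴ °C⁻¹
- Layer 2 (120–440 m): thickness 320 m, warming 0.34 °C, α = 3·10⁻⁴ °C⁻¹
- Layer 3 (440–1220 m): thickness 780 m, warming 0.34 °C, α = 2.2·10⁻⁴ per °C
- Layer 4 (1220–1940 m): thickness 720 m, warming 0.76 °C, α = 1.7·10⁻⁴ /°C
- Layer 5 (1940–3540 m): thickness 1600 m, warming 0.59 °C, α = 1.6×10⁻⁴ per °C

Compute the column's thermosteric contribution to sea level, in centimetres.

0–120 m: 0.61 × 120 × 2.8×10⁻⁴ = 0.020496 m
120–440 m: 320 × 0.34 × 3×10⁻⁴ = 0.03264 m
Layer 3: 2.2×10⁻⁴ × 0.34 × 780 = 0.058344 m
720 × 0.76 × 1.7×10⁻⁴ = 0.093024 m
1940–3540 m: 1600 × 0.59 × 1.6×10⁻⁴ = 0.15104 m
Δh = 0.020496 + 0.03264 + 0.058344 + 0.093024 + 0.15104 = 0.355544 m ≈ 35.6 cm

Δh = 35.6 cm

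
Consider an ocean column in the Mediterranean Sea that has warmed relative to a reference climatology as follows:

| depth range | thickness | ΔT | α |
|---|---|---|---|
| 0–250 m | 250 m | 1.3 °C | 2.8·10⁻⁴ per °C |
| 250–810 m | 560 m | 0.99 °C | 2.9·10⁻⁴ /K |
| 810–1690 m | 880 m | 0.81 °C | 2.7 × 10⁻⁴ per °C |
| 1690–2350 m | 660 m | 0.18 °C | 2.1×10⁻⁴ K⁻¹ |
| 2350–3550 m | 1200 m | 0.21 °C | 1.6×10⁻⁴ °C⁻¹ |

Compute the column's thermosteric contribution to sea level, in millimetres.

Layer 1: 1.3 × 250 × 2.8×10⁻⁴ = 0.09100 m
560 × 0.99 × 2.9×10⁻⁴ = 0.160776 m
2.7×10⁻⁴ × 880 × 0.81 = 0.192456 m
2.1×10⁻⁴ × 0.18 × 660 = 0.024948 m
1.6×10⁻⁴ × 1200 × 0.21 = 0.04032 m
Δh = 0.09100 + 0.160776 + 0.192456 + 0.024948 + 0.04032 = 0.50950 m

Δh ≈ 510 mm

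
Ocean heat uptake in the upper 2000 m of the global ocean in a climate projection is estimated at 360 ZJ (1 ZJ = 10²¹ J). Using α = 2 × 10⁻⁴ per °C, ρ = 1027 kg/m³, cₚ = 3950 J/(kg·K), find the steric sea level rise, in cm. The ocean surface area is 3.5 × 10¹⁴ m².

Per unit area: Q = 360×10²¹ / (3.5×10¹⁴) ≈ 1.029×10⁹ J/m²
Δh = αQ/(ρcₚ) = 2×10⁻⁴ × 1.029×10⁹ / (1027 × 3950) ≈ 0.050732 m

5.07 cm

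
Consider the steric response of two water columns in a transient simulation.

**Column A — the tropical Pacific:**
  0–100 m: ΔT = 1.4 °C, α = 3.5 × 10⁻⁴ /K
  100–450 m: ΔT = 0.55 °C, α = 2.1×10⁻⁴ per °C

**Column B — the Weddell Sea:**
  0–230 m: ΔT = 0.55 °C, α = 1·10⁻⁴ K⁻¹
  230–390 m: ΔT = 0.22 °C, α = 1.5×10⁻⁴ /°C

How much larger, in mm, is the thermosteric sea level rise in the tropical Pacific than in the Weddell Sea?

Δh_A − Δh_B ≈ 71 mm

A 0–100 m: 3.5×10⁻⁴ × 1.4 × 100 = 0.04900 m
A 350 × 0.55 × 2.1×10⁻⁴ = 0.040425 m
A total: 0.089425 m
B 1×10⁻⁴ × 230 × 0.55 = 0.01265 m
B Layer 2: 1.5×10⁻⁴ × 0.22 × 160 = 0.00528 m
B total: 0.01793 m
Difference: 0.089425 − 0.01793 = 0.071495 m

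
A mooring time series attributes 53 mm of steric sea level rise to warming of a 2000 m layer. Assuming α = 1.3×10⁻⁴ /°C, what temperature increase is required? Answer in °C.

0.204 °C

ΔT = Δh/(αH) = 0.053 / (1.3×10⁻⁴ × 2000) ≈ 0.2038 °C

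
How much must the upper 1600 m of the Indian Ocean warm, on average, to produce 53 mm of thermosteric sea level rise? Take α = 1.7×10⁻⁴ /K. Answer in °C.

ΔT ≈ 0.19 °C

ΔT = Δh/(αH) = 0.053 / (1.7×10⁻⁴ × 1600) ≈ 0.1949 °C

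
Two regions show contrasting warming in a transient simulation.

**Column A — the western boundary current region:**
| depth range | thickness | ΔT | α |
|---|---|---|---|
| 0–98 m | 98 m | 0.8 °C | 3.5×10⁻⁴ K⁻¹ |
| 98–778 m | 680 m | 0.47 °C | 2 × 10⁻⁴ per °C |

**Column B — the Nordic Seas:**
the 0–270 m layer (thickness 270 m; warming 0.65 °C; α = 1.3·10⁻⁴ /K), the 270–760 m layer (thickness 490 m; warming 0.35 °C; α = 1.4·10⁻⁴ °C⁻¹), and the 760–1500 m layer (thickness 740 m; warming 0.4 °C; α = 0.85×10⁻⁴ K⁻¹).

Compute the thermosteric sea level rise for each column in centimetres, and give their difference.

Δh_A ≈ 9.14 cm, Δh_B ≈ 7.20 cm; difference ≈ 1.94 cm

A Layer 1: 3.5×10⁻⁴ × 0.8 × 98 = 0.02744 m
A Layer 2: 680 × 2×10⁻⁴ × 0.47 = 0.06392 m
A total: 0.09136 m
B 1.3×10⁻⁴ × 0.65 × 270 = 0.022815 m
B Layer 2: 0.35 × 490 × 1.4×10⁻⁴ = 0.02401 m
B 0.4 × 0.85×10⁻⁴ × 740 = 0.02516 m
B total: 0.071985 m
Difference: 0.09136 − 0.071985 = 0.019375 m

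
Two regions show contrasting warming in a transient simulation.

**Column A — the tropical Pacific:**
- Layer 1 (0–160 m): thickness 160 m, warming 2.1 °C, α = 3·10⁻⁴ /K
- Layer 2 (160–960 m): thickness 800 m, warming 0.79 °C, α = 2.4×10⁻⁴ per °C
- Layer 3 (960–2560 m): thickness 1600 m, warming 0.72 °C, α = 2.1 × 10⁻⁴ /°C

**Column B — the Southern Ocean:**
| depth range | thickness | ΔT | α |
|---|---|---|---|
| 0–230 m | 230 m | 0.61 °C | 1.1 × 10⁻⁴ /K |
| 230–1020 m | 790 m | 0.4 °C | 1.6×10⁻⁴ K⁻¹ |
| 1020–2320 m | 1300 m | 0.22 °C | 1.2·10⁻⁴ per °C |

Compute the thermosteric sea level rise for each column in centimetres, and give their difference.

Δh_A ≈ 49 cm, Δh_B ≈ 10 cm; difference ≈ 39 cm

A Layer 1: 160 × 2.1 × 3×10⁻⁴ = 0.10080 m
A Layer 2: 2.4×10⁻⁴ × 800 × 0.79 = 0.15168 m
A Layer 3: 0.72 × 2.1×10⁻⁴ × 1600 = 0.24192 m
A total: 0.49440 m
B Layer 1: 0.61 × 1.1×10⁻⁴ × 230 = 0.015433 m
B 790 × 1.6×10⁻⁴ × 0.4 = 0.05056 m
B Layer 3: 0.22 × 1300 × 1.2×10⁻⁴ = 0.03432 m
B total: 0.100313 m
Difference: 0.49440 − 0.100313 = 0.394087 m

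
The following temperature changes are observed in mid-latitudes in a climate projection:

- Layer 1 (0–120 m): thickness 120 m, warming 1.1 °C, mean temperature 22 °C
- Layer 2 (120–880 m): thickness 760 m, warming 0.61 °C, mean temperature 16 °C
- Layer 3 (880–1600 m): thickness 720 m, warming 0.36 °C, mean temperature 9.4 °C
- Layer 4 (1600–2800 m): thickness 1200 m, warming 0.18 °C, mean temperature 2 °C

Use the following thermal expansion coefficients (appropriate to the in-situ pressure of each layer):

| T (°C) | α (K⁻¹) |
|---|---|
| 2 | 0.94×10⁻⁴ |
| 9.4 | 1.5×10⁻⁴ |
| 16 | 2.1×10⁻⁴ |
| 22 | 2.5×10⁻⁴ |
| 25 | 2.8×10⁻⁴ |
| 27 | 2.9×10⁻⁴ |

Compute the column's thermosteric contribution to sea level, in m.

Δh = 0.190 m

Layer 1 at 22 °C → α = 2.5×10⁻⁴ K⁻¹
Layer 2 at 16 °C → α = 2.1×10⁻⁴ K⁻¹
Layer 3 at 9.4 °C → α = 1.5×10⁻⁴ K⁻¹
Layer 4 at 2 °C → α = 0.94×10⁻⁴ K⁻¹
Layer 1: 2.5×10⁻⁴ × 1.1 × 120 = 0.03300 m
Layer 2: 760 × 0.61 × 2.1×10⁻⁴ = 0.097356 m
Layer 3: 720 × 1.5×10⁻⁴ × 0.36 = 0.03888 m
1600–2800 m: 1200 × 0.18 × 0.94×10⁻⁴ = 0.020304 m
Δh = 0.03300 + 0.097356 + 0.03888 + 0.020304 = 0.18954 m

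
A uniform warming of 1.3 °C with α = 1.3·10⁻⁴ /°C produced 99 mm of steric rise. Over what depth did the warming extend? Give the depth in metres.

586 m

H = Δh/(αΔT) = 0.099 / (1.3×10⁻⁴ × 1.3) ≈ 585.8 m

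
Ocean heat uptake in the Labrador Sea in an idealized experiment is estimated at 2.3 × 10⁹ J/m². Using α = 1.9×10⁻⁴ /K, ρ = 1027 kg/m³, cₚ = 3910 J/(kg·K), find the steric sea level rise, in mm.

Δh = αQ/(ρcₚ) = 1.9×10⁻⁴ × 2.3×10⁹ / (1027 × 3910) ≈ 0.10883 m

Δh = 109 mm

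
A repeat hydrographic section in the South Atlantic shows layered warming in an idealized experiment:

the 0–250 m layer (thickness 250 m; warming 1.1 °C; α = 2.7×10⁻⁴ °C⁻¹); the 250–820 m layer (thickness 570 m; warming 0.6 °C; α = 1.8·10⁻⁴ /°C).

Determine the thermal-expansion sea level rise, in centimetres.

Δh = 13.6 cm

0–250 m: 250 × 2.7×10⁻⁴ × 1.1 = 0.07425 m
570 × 0.6 × 1.8×10⁻⁴ = 0.06156 m
Δh = 0.07425 + 0.06156 = 0.13581 m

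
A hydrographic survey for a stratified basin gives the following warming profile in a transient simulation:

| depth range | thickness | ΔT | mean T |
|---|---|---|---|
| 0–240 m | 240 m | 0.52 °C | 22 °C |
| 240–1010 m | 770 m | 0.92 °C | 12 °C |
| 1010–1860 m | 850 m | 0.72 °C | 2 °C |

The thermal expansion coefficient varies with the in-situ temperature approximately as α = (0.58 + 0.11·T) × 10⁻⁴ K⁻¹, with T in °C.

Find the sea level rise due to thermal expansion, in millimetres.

221 mm

Layer 1: α = (0.58 + 0.11×22)×10⁻⁴ = 3×10⁻⁴ K⁻¹
Layer 2: α = (0.58 + 0.11×12)×10⁻⁴ = 1.9×10⁻⁴ K⁻¹
Layer 3: α = (0.58 + 0.11×2)×10⁻⁴ = 0.8×10⁻⁴ K⁻¹
0–240 m: 3×10⁻⁴ × 240 × 0.52 = 0.03744 m
Layer 2: 1.9×10⁻⁴ × 0.92 × 770 = 0.134596 m
0.72 × 0.8×10⁻⁴ × 850 = 0.04896 m
Δh = 0.03744 + 0.134596 + 0.04896 = 0.220996 m ≈ 221 mm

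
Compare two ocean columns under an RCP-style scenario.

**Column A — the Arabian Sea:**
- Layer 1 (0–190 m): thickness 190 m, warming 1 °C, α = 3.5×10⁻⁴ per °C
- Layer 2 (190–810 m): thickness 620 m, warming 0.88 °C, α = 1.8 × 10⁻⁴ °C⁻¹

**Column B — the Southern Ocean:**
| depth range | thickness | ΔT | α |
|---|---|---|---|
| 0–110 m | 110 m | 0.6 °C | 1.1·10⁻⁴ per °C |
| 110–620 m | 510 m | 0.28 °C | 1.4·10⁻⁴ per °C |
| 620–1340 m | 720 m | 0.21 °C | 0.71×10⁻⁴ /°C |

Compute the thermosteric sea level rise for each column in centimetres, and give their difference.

A: 16.5 cm; B: 3.80 cm; difference 12.7 cm

A 0–190 m: 1 × 190 × 3.5×10⁻⁴ = 0.06650 m
A 0.88 × 620 × 1.8×10⁻⁴ = 0.098208 m
A total: 0.164708 m
B 0–110 m: 1.1×10⁻⁴ × 0.6 × 110 = 0.00726 m
B 1.4×10⁻⁴ × 510 × 0.28 = 0.019992 m
B Layer 3: 0.71×10⁻⁴ × 0.21 × 720 = 0.0107352 m
B total: 0.0379872 m
Difference: 0.164708 − 0.0379872 = 0.1267208 m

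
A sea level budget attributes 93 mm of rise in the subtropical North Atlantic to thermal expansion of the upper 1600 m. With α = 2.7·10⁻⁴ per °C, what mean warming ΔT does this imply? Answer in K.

ΔT = Δh/(αH) = 0.093 / (2.7×10⁻⁴ × 1600) ≈ 0.2153 K

about 0.215 K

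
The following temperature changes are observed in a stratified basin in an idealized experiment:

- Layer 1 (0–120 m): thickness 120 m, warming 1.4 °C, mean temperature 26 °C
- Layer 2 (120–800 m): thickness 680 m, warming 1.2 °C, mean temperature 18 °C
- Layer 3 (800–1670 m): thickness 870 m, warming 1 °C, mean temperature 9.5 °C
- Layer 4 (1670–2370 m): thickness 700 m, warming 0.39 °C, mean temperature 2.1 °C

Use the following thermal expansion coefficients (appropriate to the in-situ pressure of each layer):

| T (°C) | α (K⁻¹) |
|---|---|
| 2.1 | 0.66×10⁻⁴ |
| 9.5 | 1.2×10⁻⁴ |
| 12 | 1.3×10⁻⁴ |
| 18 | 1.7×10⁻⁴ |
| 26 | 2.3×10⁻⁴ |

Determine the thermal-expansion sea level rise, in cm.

Δh ≈ 30.0 cm

Layer 1 at 26 °C → α = 2.3×10⁻⁴ K⁻¹
Layer 2 at 18 °C → α = 1.7×10⁻⁴ K⁻¹
Layer 3 at 9.5 °C → α = 1.2×10⁻⁴ K⁻¹
Layer 4 at 2.1 °C → α = 0.66×10⁻⁴ K⁻¹
0–120 m: 120 × 1.4 × 2.3×10⁻⁴ = 0.03864 m
120–800 m: 1.7×10⁻⁴ × 680 × 1.2 = 0.13872 m
800–1670 m: 1 × 1.2×10⁻⁴ × 870 = 0.10440 m
Layer 4: 700 × 0.66×10⁻⁴ × 0.39 = 0.018018 m
Δh = 0.03864 + 0.13872 + 0.10440 + 0.018018 = 0.299778 m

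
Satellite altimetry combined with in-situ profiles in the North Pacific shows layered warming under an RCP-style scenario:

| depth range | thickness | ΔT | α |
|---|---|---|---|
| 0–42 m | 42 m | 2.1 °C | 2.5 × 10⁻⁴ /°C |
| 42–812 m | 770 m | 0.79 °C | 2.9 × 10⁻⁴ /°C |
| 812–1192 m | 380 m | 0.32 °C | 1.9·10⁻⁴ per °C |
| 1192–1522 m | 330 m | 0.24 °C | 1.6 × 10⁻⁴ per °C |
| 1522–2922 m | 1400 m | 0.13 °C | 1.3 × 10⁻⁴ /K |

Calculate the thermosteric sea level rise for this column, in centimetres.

0–42 m: 42 × 2.5×10⁻⁴ × 2.1 = 0.02205 m
42–812 m: 770 × 2.9×10⁻⁴ × 0.79 = 0.176407 m
Layer 3: 0.32 × 1.9×10⁻⁴ × 380 = 0.023104 m
1192–1522 m: 330 × 0.24 × 1.6×10⁻⁴ = 0.012672 m
Layer 5: 1.3×10⁻⁴ × 1400 × 0.13 = 0.02366 m
Δh = 0.02205 + 0.176407 + 0.023104 + 0.012672 + 0.02366 = 0.257893 m

25.8 cm of thermosteric rise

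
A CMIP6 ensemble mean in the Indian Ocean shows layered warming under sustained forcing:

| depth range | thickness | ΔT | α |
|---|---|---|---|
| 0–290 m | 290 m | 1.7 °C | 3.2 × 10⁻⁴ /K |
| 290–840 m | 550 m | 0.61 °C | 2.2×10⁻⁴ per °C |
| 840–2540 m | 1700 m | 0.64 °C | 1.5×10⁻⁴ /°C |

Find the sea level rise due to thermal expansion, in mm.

Δh = 390 mm

0–290 m: 3.2×10⁻⁴ × 290 × 1.7 = 0.15776 m
2.2×10⁻⁴ × 550 × 0.61 = 0.07381 m
Layer 3: 0.64 × 1700 × 1.5×10⁻⁴ = 0.16320 m
Δh = 0.15776 + 0.07381 + 0.16320 = 0.39477 m ≈ 390 mm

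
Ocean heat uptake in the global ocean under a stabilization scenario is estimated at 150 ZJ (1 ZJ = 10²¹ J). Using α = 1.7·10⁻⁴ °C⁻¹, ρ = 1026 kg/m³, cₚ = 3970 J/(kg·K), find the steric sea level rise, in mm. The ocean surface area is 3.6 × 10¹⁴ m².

Δh = 17.4 mm

Per unit area: Q = 150×10²¹ / (3.6×10¹⁴) ≈ 4.167×10⁸ J/m²
Δh = αQ/(ρcₚ) = 1.7×10⁻⁴ × 4.167×10⁸ / (1026 × 3970) ≈ 0.017391 m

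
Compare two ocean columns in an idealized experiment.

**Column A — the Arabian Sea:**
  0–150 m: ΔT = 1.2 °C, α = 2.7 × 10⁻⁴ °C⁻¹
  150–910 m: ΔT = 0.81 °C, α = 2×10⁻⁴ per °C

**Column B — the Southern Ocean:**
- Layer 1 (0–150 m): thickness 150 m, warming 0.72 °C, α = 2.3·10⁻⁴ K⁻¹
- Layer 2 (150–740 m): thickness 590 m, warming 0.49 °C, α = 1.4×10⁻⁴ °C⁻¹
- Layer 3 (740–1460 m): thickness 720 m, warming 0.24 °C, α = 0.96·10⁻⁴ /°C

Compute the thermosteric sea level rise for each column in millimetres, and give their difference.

A Layer 1: 150 × 2.7×10⁻⁴ × 1.2 = 0.04860 m
A 760 × 2×10⁻⁴ × 0.81 = 0.12312 m
A total: 0.17172 m
B 0–150 m: 0.72 × 2.3×10⁻⁴ × 150 = 0.02484 m
B 150–740 m: 1.4×10⁻⁴ × 590 × 0.49 = 0.040474 m
B Layer 3: 0.24 × 720 × 0.96×10⁻⁴ = 0.0165888 m
B total: 0.0819028 m
Difference: 0.17172 − 0.0819028 = 0.0898172 m

Δh_A ≈ 170 mm, Δh_B ≈ 82 mm; difference ≈ 90 mm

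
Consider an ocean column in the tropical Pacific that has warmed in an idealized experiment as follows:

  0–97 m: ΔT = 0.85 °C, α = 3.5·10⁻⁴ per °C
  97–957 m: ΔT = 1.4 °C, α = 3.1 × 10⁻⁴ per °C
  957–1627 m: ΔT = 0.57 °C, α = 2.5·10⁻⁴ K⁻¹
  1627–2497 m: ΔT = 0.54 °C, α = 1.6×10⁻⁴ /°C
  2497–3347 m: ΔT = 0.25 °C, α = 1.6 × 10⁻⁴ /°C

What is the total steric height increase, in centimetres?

3.5×10⁻⁴ × 0.85 × 97 = 0.0288575 m
97–957 m: 3.1×10⁻⁴ × 860 × 1.4 = 0.37324 m
Layer 3: 670 × 0.57 × 2.5×10⁻⁴ = 0.095475 m
1627–2497 m: 1.6×10⁻⁴ × 870 × 0.54 = 0.075168 m
Layer 5: 1.6×10⁻⁴ × 850 × 0.25 = 0.03400 m
Δh = 0.0288575 + 0.37324 + 0.095475 + 0.075168 + 0.03400 = 0.6067405 m ≈ 61 cm

Δh = 61 cm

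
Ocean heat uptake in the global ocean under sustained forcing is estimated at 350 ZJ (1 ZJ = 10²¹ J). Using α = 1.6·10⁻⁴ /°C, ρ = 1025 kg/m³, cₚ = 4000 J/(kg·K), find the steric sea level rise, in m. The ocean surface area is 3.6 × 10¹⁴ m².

Δh = 0.0379 m

Per unit area: Q = 350×10²¹ / (3.6×10¹⁴) ≈ 9.722×10⁸ J/m²
Δh = αQ/(ρcₚ) = 1.6×10⁻⁴ × 9.722×10⁸ / (1025 × 4000) ≈ 0.03794 m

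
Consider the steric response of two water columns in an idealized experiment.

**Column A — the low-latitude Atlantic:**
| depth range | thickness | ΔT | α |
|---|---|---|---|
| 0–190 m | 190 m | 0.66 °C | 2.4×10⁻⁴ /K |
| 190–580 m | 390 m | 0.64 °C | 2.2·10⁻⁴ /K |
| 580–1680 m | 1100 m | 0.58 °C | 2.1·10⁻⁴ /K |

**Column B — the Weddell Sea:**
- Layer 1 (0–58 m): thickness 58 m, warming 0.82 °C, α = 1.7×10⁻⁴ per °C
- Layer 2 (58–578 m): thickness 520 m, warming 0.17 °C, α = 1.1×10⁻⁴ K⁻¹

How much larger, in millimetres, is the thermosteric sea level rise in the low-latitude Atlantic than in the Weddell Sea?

200 mm larger

A Layer 1: 2.4×10⁻⁴ × 0.66 × 190 = 0.030096 m
A 2.2×10⁻⁴ × 390 × 0.64 = 0.054912 m
A Layer 3: 1100 × 0.58 × 2.1×10⁻⁴ = 0.13398 m
A total: 0.218988 m
B 0.82 × 1.7×10⁻⁴ × 58 = 0.0080852 m
B 0.17 × 1.1×10⁻⁴ × 520 = 0.009724 m
B total: 0.0178092 m
Difference: 0.218988 − 0.0178092 = 0.2011788 m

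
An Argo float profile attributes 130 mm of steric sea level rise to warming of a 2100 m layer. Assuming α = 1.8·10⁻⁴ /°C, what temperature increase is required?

about 0.344 K

ΔT = Δh/(αH) = 0.13 / (1.8×10⁻⁴ × 2100) ≈ 0.3439 K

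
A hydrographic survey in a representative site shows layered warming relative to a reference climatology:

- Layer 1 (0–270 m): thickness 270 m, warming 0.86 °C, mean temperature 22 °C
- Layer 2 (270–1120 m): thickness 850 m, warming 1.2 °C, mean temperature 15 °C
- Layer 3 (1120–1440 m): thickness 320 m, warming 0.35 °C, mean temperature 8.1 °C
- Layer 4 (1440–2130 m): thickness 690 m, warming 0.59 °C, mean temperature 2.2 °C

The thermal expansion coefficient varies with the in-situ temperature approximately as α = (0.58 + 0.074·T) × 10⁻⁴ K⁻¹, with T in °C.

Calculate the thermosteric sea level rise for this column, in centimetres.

26.7 cm

Layer 1: α = (0.58 + 0.074×22)×10⁻⁴ = 2.208×10⁻⁴ K⁻¹
Layer 2: α = (0.58 + 0.074×15)×10⁻⁴ = 1.69×10⁻⁴ K⁻¹
Layer 3: α = (0.58 + 0.074×8.1)×10⁻⁴ = 1.1794×10⁻⁴ K⁻¹
Layer 4: α = (0.58 + 0.074×2.2)×10⁻⁴ = 0.7428×10⁻⁴ K⁻¹
0–270 m: 0.86 × 270 × 2.208×10⁻⁴ = 0.05126976 m
270–1120 m: 1.2 × 850 × 1.69×10⁻⁴ = 0.17238 m
1120–1440 m: 1.1794×10⁻⁴ × 0.35 × 320 = 0.01320928 m
1440–2130 m: 690 × 0.7428×10⁻⁴ × 0.59 = 0.030239388 m
Δh = 0.05126976 + 0.17238 + 0.01320928 + 0.030239388 = 0.267098428 m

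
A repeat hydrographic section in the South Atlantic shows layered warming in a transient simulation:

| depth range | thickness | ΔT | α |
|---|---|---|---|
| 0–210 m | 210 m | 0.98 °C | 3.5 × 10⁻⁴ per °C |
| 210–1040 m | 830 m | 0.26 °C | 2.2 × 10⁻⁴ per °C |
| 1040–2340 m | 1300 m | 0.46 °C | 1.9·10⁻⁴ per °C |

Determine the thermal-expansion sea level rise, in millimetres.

Δh ≈ 233 mm

0–210 m: 3.5×10⁻⁴ × 210 × 0.98 = 0.07203 m
210–1040 m: 0.26 × 830 × 2.2×10⁻⁴ = 0.047476 m
1040–2340 m: 1300 × 1.9×10⁻⁴ × 0.46 = 0.11362 m
Δh = 0.07203 + 0.047476 + 0.11362 = 0.233126 m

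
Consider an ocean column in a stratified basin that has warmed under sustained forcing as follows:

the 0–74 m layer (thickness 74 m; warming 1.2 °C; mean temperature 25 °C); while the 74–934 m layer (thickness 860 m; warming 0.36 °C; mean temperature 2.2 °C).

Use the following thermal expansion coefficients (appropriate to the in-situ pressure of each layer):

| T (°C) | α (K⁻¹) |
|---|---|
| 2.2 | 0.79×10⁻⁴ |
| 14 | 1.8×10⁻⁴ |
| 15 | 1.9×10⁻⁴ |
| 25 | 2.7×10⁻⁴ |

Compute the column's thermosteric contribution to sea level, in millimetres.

Δh ≈ 48.4 mm

Layer 1 at 25 °C → α = 2.7×10⁻⁴ K⁻¹
Layer 2 at 2.2 °C → α = 0.79×10⁻⁴ K⁻¹
1.2 × 74 × 2.7×10⁻⁴ = 0.023976 m
74–934 m: 0.79×10⁻⁴ × 0.36 × 860 = 0.0244584 m
Δh = 0.023976 + 0.0244584 = 0.0484344 m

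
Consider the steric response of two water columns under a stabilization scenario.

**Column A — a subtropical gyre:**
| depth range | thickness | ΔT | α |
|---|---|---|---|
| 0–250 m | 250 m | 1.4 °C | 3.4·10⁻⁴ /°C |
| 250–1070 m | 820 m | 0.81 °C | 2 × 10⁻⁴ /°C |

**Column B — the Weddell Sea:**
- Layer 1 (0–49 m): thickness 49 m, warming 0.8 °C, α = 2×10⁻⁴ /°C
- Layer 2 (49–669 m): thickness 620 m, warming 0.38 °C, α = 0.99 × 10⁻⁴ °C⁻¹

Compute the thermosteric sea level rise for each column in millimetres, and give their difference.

A Layer 1: 3.4×10⁻⁴ × 250 × 1.4 = 0.11900 m
A 820 × 0.81 × 2×10⁻⁴ = 0.13284 m
A total: 0.25184 m
B 0–49 m: 49 × 2×10⁻⁴ × 0.8 = 0.00784 m
B 49–669 m: 620 × 0.99×10⁻⁴ × 0.38 = 0.0233244 m
B total: 0.0311644 m
Difference: 0.25184 − 0.0311644 = 0.2206756 m

A: 250 mm; B: 31 mm; difference 220 mm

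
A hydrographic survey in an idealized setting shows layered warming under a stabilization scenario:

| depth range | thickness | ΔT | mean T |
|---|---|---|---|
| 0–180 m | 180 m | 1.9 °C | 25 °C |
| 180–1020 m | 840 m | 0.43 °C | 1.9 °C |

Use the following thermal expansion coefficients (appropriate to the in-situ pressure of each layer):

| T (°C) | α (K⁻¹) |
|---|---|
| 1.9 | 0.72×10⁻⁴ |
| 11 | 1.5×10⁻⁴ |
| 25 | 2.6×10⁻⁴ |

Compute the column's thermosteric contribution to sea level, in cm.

Layer 1 at 25 °C → α = 2.6×10⁻⁴ K⁻¹
Layer 2 at 1.9 °C → α = 0.72×10⁻⁴ K⁻¹
1.9 × 2.6×10⁻⁴ × 180 = 0.08892 m
180–1020 m: 0.72×10⁻⁴ × 0.43 × 840 = 0.0260064 m
Δh = 0.08892 + 0.0260064 = 0.1149264 m

Δh = 11.5 cm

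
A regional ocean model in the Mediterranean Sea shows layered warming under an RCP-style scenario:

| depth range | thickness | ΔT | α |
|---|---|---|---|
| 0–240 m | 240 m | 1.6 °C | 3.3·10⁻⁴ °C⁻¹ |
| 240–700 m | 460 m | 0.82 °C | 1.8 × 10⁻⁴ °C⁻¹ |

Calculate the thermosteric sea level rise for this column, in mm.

0–240 m: 3.3×10⁻⁴ × 240 × 1.6 = 0.12672 m
Layer 2: 460 × 1.8×10⁻⁴ × 0.82 = 0.067896 m
Δh = 0.12672 + 0.067896 = 0.194616 m

190 mm of thermosteric rise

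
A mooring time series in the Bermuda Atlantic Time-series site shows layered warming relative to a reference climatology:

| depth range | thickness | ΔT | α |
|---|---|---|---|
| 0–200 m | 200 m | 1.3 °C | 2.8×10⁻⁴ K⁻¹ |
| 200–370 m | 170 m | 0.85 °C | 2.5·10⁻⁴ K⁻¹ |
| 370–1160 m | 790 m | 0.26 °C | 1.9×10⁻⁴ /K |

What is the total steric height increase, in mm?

Δh ≈ 150 mm

2.8×10⁻⁴ × 1.3 × 200 = 0.07280 m
Layer 2: 2.5×10⁻⁴ × 0.85 × 170 = 0.036125 m
1.9×10⁻⁴ × 790 × 0.26 = 0.039026 m
Δh = 0.07280 + 0.036125 + 0.039026 = 0.147951 m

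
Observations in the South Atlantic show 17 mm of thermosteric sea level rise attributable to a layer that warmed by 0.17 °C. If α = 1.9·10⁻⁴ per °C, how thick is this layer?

H = Δh/(αΔT) = 0.017 / (1.9×10⁻⁴ × 0.17) ≈ 526.3 m

526 m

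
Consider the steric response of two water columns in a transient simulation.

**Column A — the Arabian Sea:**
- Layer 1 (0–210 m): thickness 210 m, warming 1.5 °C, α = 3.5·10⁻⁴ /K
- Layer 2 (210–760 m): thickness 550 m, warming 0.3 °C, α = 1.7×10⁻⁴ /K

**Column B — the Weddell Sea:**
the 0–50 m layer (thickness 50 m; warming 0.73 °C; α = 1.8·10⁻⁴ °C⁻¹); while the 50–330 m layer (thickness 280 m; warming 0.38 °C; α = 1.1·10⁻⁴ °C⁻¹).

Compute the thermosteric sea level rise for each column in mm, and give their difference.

A 210 × 1.5 × 3.5×10⁻⁴ = 0.11025 m
A 210–760 m: 550 × 1.7×10⁻⁴ × 0.3 = 0.02805 m
A total: 0.13830 m
B 0.73 × 1.8×10⁻⁴ × 50 = 0.00657 m
B 50–330 m: 0.38 × 280 × 1.1×10⁻⁴ = 0.011704 m
B total: 0.018274 m
Difference: 0.13830 − 0.018274 = 0.120026 m

A: 140 mm; B: 18 mm; difference 120 mm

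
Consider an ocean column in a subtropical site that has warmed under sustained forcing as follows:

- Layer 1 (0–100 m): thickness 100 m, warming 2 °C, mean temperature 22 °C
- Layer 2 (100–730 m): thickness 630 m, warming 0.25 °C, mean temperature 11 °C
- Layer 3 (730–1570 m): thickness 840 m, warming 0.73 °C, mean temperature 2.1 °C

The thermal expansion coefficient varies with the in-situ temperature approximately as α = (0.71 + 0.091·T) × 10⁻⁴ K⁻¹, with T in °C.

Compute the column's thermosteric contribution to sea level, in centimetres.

Layer 1: α = (0.71 + 0.091×22)×10⁻⁴ = 2.712×10⁻⁴ K⁻¹
Layer 2: α = (0.71 + 0.091×11)×10⁻⁴ = 1.711×10⁻⁴ K⁻¹
Layer 3: α = (0.71 + 0.091×2.1)×10⁻⁴ = 0.9011×10⁻⁴ K⁻¹
Layer 1: 100 × 2 × 2.712×10⁻⁴ = 0.05424 m
Layer 2: 630 × 0.25 × 1.711×10⁻⁴ = 0.02694825 m
730–1570 m: 0.9011×10⁻⁴ × 840 × 0.73 = 0.055255452 m
Δh = 0.05424 + 0.02694825 + 0.055255452 = 0.136443702 m

13.6 cm of thermosteric rise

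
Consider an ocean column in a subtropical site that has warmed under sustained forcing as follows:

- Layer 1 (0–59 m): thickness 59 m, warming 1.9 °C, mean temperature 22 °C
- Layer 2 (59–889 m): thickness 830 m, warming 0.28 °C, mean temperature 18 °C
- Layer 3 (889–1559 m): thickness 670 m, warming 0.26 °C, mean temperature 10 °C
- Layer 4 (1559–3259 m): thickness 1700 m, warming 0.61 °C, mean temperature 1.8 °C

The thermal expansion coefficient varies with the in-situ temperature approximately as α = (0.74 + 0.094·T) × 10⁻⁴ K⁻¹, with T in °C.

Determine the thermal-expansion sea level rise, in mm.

Layer 1: α = (0.74 + 0.094×22)×10⁻⁴ = 2.808×10⁻⁴ K⁻¹
Layer 2: α = (0.74 + 0.094×18)×10⁻⁴ = 2.432×10⁻⁴ K⁻¹
Layer 3: α = (0.74 + 0.094×10)×10⁻⁴ = 1.68×10⁻⁴ K⁻¹
Layer 4: α = (0.74 + 0.094×1.8)×10⁻⁴ = 0.9092×10⁻⁴ K⁻¹
Layer 1: 2.808×10⁻⁴ × 1.9 × 59 = 0.03147768 m
830 × 0.28 × 2.432×10⁻⁴ = 0.05651968 m
670 × 0.26 × 1.68×10⁻⁴ = 0.0292656 m
1559–3259 m: 0.9092×10⁻⁴ × 1700 × 0.61 = 0.09428404 m
Δh = 0.03147768 + 0.05651968 + 0.0292656 + 0.09428404 = 0.211547 m ≈ 212 mm

about 212 mm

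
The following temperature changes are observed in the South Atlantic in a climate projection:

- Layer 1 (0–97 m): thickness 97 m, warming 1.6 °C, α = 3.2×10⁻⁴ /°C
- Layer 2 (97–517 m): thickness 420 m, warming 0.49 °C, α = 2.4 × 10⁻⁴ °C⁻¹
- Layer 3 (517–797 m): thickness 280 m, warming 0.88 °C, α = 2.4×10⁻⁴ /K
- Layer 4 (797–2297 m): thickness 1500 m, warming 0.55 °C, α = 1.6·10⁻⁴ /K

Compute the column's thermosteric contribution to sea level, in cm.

Δh = 29.0 cm

Layer 1: 3.2×10⁻⁴ × 1.6 × 97 = 0.049664 m
420 × 0.49 × 2.4×10⁻⁴ = 0.049392 m
Layer 3: 0.88 × 280 × 2.4×10⁻⁴ = 0.059136 m
1.6×10⁻⁴ × 1500 × 0.55 = 0.13200 m
Δh = 0.049664 + 0.049392 + 0.059136 + 0.13200 = 0.290192 m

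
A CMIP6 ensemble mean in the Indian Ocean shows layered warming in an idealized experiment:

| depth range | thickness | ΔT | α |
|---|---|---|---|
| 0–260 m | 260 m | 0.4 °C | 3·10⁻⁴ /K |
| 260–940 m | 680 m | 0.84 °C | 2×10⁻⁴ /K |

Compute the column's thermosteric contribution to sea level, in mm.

145 mm of thermosteric rise

0–260 m: 3×10⁻⁴ × 260 × 0.4 = 0.03120 m
260–940 m: 680 × 2×10⁻⁴ × 0.84 = 0.11424 m
Δh = 0.03120 + 0.11424 = 0.14544 m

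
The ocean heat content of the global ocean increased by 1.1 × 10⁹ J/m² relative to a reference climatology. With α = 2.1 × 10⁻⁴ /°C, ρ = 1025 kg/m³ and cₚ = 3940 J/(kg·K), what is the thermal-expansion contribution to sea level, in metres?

Δh = αQ/(ρcₚ) = 2.1×10⁻⁴ × 1.1×10⁹ / (1025 × 3940) ≈ 0.057199 m

about 0.0572 m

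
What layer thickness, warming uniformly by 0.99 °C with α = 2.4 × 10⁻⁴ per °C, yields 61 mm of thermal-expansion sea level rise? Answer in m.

H = Δh/(αΔT) = 0.061 / (2.4×10⁻⁴ × 0.99) ≈ 256.7 m

257 m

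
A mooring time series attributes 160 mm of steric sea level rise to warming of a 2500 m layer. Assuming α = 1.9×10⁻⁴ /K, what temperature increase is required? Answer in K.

ΔT ≈ 0.337 K

ΔT = Δh/(αH) = 0.16 / (1.9×10⁻⁴ × 2500) ≈ 0.3368 K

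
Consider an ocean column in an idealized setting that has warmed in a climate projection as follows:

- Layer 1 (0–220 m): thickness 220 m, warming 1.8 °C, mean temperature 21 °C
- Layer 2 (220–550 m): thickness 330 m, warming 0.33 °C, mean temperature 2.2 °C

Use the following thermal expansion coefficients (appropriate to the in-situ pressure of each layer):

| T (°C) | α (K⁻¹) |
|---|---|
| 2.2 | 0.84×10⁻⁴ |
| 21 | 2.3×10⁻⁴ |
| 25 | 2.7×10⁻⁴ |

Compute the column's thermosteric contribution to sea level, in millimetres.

Layer 1 at 21 °C → α = 2.3×10⁻⁴ K⁻¹
Layer 2 at 2.2 °C → α = 0.84×10⁻⁴ K⁻¹
Layer 1: 2.3×10⁻⁴ × 220 × 1.8 = 0.09108 m
0.84×10⁻⁴ × 330 × 0.33 = 0.0091476 m
Δh = 0.09108 + 0.0091476 = 0.1002276 m

Δh = 100 mm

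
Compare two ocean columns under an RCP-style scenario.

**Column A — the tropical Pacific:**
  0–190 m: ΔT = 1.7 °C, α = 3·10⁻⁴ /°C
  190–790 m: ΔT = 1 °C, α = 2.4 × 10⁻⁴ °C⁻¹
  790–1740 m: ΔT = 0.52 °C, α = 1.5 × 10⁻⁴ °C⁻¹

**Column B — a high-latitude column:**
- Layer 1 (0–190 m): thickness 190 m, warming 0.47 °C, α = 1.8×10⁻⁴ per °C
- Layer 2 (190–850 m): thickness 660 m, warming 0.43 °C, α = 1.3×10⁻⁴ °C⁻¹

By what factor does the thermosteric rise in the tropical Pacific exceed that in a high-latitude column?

A 0–190 m: 190 × 3×10⁻⁴ × 1.7 = 0.09690 m
A Layer 2: 600 × 1 × 2.4×10⁻⁴ = 0.14400 m
A Layer 3: 950 × 1.5×10⁻⁴ × 0.52 = 0.07410 m
A total: 0.31500 m
B 0.47 × 1.8×10⁻⁴ × 190 = 0.016074 m
B 190–850 m: 1.3×10⁻⁴ × 0.43 × 660 = 0.036894 m
B total: 0.052968 m
Ratio: 0.31500 / 0.052968 ≈ 5.947

5.95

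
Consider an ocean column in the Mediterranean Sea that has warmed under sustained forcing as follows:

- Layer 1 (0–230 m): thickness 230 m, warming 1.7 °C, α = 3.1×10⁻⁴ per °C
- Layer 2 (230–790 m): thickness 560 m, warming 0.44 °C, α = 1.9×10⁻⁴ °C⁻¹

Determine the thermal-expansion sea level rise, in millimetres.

Δh = 168 mm

1.7 × 230 × 3.1×10⁻⁴ = 0.12121 m
0.44 × 1.9×10⁻⁴ × 560 = 0.046816 m
Δh = 0.12121 + 0.046816 = 0.168026 m ≈ 168 mm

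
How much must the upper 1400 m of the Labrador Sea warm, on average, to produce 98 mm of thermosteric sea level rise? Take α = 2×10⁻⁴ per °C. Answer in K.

ΔT = Δh/(αH) = 0.098 / (2×10⁻⁴ × 1400) = 0.3500 K

0.350 K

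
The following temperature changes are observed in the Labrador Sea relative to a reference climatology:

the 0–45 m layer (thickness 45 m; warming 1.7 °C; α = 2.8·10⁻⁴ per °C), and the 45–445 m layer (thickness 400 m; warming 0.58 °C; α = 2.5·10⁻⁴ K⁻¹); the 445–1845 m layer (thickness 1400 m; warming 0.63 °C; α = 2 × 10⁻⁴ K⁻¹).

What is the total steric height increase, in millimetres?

Layer 1: 1.7 × 2.8×10⁻⁴ × 45 = 0.02142 m
0.58 × 400 × 2.5×10⁻⁴ = 0.05800 m
Layer 3: 2×10⁻⁴ × 0.63 × 1400 = 0.17640 m
Δh = 0.02142 + 0.05800 + 0.17640 = 0.25582 m

Δh = 256 mm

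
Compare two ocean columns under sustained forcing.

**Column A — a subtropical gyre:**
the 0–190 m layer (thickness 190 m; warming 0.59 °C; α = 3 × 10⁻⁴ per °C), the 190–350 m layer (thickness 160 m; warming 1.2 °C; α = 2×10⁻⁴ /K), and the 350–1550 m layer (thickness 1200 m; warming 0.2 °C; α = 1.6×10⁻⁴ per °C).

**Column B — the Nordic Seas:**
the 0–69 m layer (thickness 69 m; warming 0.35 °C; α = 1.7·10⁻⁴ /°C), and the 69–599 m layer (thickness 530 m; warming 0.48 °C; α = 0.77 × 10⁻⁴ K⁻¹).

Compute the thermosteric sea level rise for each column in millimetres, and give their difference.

A: 110 mm; B: 23.7 mm; difference 86.7 mm

A Layer 1: 190 × 0.59 × 3×10⁻⁴ = 0.03363 m
A Layer 2: 1.2 × 160 × 2×10⁻⁴ = 0.03840 m
A Layer 3: 1.6×10⁻⁴ × 0.2 × 1200 = 0.03840 m
A total: 0.11043 m
B Layer 1: 69 × 0.35 × 1.7×10⁻⁴ = 0.0041055 m
B Layer 2: 530 × 0.77×10⁻⁴ × 0.48 = 0.0195888 m
B total: 0.0236943 m
Difference: 0.11043 − 0.0236943 = 0.0867357 m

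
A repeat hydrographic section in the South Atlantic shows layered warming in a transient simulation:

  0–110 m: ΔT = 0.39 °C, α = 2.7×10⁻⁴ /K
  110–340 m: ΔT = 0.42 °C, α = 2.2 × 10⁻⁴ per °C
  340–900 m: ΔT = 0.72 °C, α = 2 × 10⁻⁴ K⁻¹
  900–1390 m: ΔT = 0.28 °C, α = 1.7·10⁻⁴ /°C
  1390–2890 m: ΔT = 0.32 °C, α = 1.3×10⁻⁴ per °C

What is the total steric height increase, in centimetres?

0.39 × 110 × 2.7×10⁻⁴ = 0.011583 m
Layer 2: 0.42 × 230 × 2.2×10⁻⁴ = 0.021252 m
Layer 3: 560 × 2×10⁻⁴ × 0.72 = 0.08064 m
Layer 4: 490 × 0.28 × 1.7×10⁻⁴ = 0.023324 m
0.32 × 1500 × 1.3×10⁻⁴ = 0.06240 m
Δh = 0.011583 + 0.021252 + 0.08064 + 0.023324 + 0.06240 = 0.199199 m

Δh = 19.9 cm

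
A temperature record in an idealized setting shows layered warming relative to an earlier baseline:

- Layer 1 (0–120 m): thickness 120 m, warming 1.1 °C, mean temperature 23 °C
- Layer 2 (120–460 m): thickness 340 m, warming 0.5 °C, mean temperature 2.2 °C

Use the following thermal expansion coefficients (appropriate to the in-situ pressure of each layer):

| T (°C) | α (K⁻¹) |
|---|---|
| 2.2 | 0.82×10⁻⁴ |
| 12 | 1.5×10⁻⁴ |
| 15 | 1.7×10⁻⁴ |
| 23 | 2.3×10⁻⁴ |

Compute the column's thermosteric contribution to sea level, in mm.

about 44.3 mm

Layer 1 at 23 °C → α = 2.3×10⁻⁴ K⁻¹
Layer 2 at 2.2 °C → α = 0.82×10⁻⁴ K⁻¹
120 × 1.1 × 2.3×10⁻⁴ = 0.03036 m
120–460 m: 0.82×10⁻⁴ × 0.5 × 340 = 0.01394 m
Δh = 0.03036 + 0.01394 = 0.04430 m ≈ 44.3 mm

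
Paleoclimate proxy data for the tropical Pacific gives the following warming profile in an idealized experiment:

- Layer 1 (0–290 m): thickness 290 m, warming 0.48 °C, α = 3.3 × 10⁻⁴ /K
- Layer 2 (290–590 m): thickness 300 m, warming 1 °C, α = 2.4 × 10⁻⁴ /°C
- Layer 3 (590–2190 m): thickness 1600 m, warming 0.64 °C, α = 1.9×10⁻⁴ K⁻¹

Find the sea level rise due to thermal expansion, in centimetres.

Δh = 31 cm

Layer 1: 0.48 × 290 × 3.3×10⁻⁴ = 0.045936 m
290–590 m: 2.4×10⁻⁴ × 300 × 1 = 0.07200 m
1.9×10⁻⁴ × 1600 × 0.64 = 0.19456 m
Δh = 0.045936 + 0.07200 + 0.19456 = 0.312496 m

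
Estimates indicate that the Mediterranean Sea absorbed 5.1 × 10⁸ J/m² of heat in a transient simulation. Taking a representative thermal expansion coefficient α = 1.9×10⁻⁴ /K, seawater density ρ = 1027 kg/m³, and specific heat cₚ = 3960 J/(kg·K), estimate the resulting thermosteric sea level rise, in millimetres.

Δh ≈ 24 mm

Δh = αQ/(ρcₚ) = 1.9×10⁻⁴ × 5.1×10⁸ / (1027 × 3960) ≈ 0.023826 m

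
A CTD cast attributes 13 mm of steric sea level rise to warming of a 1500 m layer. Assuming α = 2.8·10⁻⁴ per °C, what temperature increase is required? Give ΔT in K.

ΔT = Δh/(αH) = 0.013 / (2.8×10⁻⁴ × 1500) ≈ 0.03095 K

0.031 K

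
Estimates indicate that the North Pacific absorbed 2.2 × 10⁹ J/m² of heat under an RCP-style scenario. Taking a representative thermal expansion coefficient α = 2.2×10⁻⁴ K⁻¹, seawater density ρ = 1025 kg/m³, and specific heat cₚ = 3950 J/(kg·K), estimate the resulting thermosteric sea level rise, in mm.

Δh ≈ 120 mm

Δh = αQ/(ρcₚ) = 2.2×10⁻⁴ × 2.2×10⁹ / (1025 × 3950) ≈ 0.11954 m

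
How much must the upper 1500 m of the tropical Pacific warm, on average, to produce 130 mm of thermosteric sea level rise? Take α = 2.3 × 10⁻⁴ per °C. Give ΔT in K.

ΔT = Δh/(αH) = 0.13 / (2.3×10⁻⁴ × 1500) ≈ 0.3768 K

0.377 K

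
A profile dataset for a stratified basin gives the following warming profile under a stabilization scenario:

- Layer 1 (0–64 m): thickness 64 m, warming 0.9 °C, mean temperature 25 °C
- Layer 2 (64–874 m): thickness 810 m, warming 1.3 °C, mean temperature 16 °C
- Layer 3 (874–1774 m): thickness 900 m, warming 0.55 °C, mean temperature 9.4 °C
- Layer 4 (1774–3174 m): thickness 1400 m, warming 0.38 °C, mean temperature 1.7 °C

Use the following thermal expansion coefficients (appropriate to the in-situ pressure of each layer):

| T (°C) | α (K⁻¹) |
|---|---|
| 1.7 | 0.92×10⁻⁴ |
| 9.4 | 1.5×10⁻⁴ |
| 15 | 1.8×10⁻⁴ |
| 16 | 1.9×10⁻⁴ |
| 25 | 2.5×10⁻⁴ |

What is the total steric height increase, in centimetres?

34 cm of thermosteric rise

Layer 1 at 25 °C → α = 2.5×10⁻⁴ K⁻¹
Layer 2 at 16 °C → α = 1.9×10⁻⁴ K⁻¹
Layer 3 at 9.4 °C → α = 1.5×10⁻⁴ K⁻¹
Layer 4 at 1.7 °C → α = 0.92×10⁻⁴ K⁻¹
0–64 m: 64 × 0.9 × 2.5×10⁻⁴ = 0.01440 m
810 × 1.9×10⁻⁴ × 1.3 = 0.20007 m
Layer 3: 1.5×10⁻⁴ × 900 × 0.55 = 0.07425 m
Layer 4: 0.92×10⁻⁴ × 0.38 × 1400 = 0.048944 m
Δh = 0.01440 + 0.20007 + 0.07425 + 0.048944 = 0.337664 m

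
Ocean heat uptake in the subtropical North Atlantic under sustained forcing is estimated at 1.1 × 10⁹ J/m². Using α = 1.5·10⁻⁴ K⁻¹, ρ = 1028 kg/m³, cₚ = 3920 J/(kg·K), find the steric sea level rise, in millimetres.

Δh ≈ 40.9 mm

Δh = αQ/(ρcₚ) = 1.5×10⁻⁴ × 1.1×10⁹ / (1028 × 3920) ≈ 0.040945 m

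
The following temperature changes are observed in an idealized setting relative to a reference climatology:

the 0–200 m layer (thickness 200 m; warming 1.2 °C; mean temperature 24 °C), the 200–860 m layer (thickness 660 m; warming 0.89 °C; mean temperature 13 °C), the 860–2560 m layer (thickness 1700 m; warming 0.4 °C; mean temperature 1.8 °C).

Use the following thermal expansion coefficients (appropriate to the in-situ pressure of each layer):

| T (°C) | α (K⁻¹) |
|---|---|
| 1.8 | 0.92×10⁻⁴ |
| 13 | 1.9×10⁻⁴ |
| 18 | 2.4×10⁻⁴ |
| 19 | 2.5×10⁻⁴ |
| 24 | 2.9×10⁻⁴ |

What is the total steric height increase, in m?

0.244 m of thermosteric rise

Layer 1 at 24 °C → α = 2.9×10⁻⁴ K⁻¹
Layer 2 at 13 °C → α = 1.9×10⁻⁴ K⁻¹
Layer 3 at 1.8 °C → α = 0.92×10⁻⁴ K⁻¹
2.9×10⁻⁴ × 200 × 1.2 = 0.06960 m
200–860 m: 0.89 × 660 × 1.9×10⁻⁴ = 0.111606 m
860–2560 m: 0.92×10⁻⁴ × 1700 × 0.4 = 0.06256 m
Δh = 0.06960 + 0.111606 + 0.06256 = 0.243766 m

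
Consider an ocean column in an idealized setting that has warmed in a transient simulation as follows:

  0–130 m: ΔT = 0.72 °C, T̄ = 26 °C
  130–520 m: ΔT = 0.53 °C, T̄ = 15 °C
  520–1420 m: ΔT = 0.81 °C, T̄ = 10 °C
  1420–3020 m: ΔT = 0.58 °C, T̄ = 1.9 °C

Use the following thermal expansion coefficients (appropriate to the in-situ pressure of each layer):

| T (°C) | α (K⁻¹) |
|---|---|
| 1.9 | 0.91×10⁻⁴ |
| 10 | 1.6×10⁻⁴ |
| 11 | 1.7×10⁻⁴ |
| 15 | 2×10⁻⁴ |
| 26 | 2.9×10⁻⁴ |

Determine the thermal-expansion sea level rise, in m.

Layer 1 at 26 °C → α = 2.9×10⁻⁴ K⁻¹
Layer 2 at 15 °C → α = 2×10⁻⁴ K⁻¹
Layer 3 at 10 °C → α = 1.6×10⁻⁴ K⁻¹
Layer 4 at 1.9 °C → α = 0.91×10⁻⁴ K⁻¹
0.72 × 130 × 2.9×10⁻⁴ = 0.027144 m
2×10⁻⁴ × 0.53 × 390 = 0.04134 m
520–1420 m: 1.6×10⁻⁴ × 900 × 0.81 = 0.11664 m
Layer 4: 1600 × 0.91×10⁻⁴ × 0.58 = 0.084448 m
Δh = 0.027144 + 0.04134 + 0.11664 + 0.084448 = 0.269572 m ≈ 0.27 m

0.27 m of thermosteric rise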